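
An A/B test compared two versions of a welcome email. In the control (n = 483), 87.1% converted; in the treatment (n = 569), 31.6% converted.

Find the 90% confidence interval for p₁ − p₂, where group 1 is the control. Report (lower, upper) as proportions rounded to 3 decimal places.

(0.514, 0.596)

Each SE is √(p̂(1−p̂)/n): √(0.8710·0.1290/483) = 0.01525 and √(0.3160·0.6840/569) = 0.01949.
SE(p̂₁ − p̂₂) = √(SE₁² + SE₂²) = √(0.0002325625 + 0.0003798601) = 0.02475, since the two samples are independent.
At 90% confidence z* = 1.645; margin = 1.645 × 0.02475 = 0.04071.
The difference is 0.8710 − 0.3160 = 0.5550, so the interval is 0.5550 ± 0.04071 = (0.514, 0.596).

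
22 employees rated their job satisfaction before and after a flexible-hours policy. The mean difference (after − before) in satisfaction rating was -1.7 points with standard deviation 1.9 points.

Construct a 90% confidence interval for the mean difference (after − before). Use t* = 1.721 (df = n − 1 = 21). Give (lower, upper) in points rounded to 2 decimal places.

Paired design: SE = s_d/√n = 1.9/√22 = 0.4051.
t* = 1.721; margin of error = 1.721 × 0.4051 = 0.6972.
-1.7 ± 0.6972 → (-2.40, -1.00).

(-2.40, -1.00)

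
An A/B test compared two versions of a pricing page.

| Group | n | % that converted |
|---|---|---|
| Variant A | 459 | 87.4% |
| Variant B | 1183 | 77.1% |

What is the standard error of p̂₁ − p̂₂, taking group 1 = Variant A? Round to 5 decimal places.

0.01973

SE₁ = √(p̂₁(1−p̂₁)/n₁) = √(0.8740·0.1260/459) = 0.01549; SE₂ = √(0.7710·0.2290/1183) = 0.01222.
Independent samples: SE of the difference = √(SE₁² + SE₂²) = √(0.0002399401 + 0.0001493284) = 0.01973.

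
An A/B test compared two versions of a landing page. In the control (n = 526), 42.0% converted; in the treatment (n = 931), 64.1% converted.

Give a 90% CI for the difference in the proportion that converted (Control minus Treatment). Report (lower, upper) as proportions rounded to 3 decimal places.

(-0.265, -0.177)

Each SE is √(p̂(1−p̂)/n): √(0.4200·0.5800/526) = 0.02152 and √(0.6410·0.3590/931) = 0.01572.
SE(p̂₁ − p̂₂) = √(SE₁² + SE₂²) = √(0.0004631104 + 0.0002471184) = 0.02665, since the two samples are independent.
At 90% confidence z* = 1.645; margin = 1.645 × 0.02665 = 0.04384.
The difference is 0.4200 − 0.6410 = -0.2210, so the interval is -0.2210 ± 0.04384 = (-0.265, -0.177).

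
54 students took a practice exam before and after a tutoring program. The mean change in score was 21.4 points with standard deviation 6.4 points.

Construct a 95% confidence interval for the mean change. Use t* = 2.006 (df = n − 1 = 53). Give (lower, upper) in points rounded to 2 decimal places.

(19.65, 23.15)

This is a matched-pairs design, so SE = s_d/√n = 6.4/√54 = 0.8709.
Margin = 2.006 × 0.8709 = 1.7470; the interval is 21.4 ± 1.7470 = (19.65, 23.15).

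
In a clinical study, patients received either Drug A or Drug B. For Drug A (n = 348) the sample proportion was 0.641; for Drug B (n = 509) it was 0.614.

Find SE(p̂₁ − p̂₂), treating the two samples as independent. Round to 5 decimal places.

Each SE is √(p̂(1−p̂)/n): √(0.6410·0.3590/348) = 0.02572 and √(0.6140·0.3860/509) = 0.02158.
SE(p̂₁ − p̂₂) = √(SE₁² + SE₂²) = √(0.0006615184 + 0.0004656964) = 0.03357, since the two samples are independent.

0.03357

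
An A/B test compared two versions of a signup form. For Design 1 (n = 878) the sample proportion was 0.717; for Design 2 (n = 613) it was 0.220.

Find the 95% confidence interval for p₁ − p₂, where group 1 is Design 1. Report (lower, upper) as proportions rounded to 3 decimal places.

The two standard errors are √(0.7170×0.2830/878) = 0.01520 and √(0.2200×0.7800/613) = 0.01673.
Because the samples are independent, SE_diff = √(0.01520² + 0.01673²) = 0.02260.
Using z* = 1.960 for 95%, ME = 1.960 × 0.02260 = 0.04430.
p̂₁ − p̂₂ = 0.4970; interval 0.4970 ± 0.04430 gives (0.453, 0.541).

(0.453, 0.541)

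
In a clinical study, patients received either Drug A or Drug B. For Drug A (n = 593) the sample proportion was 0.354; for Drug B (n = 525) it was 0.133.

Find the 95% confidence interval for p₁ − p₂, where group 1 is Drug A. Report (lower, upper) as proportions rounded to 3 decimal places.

(0.173, 0.269)

Each SE is √(p̂(1−p̂)/n): √(0.3540·0.6460/593) = 0.01964 and √(0.1330·0.8670/525) = 0.01482.
SE(p̂₁ − p̂₂) = √(SE₁² + SE₂²) = √(0.0003857296 + 0.0002196324) = 0.02460, since the two samples are independent.
At 95% confidence z* = 1.960; margin = 1.960 × 0.02460 = 0.04822.
The difference is 0.3540 − 0.1330 = 0.2210, so the interval is 0.2210 ± 0.04822 = (0.173, 0.269).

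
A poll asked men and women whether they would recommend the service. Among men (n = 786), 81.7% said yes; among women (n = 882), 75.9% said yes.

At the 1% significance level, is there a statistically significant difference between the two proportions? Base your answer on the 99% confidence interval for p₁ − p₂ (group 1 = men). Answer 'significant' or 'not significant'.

significant

Each SE is √(p̂(1−p̂)/n): √(0.8170·0.1830/786) = 0.01379 and √(0.7590·0.2410/882) = 0.01440.
SE(p̂₁ − p̂₂) = √(SE₁² + SE₂²) = √(0.0001901641 + 0.00020736) = 0.01994, since the two samples are independent.
At 99% confidence z* = 2.576; margin = 2.576 × 0.01994 = 0.05137.
The difference is 0.8170 − 0.7590 = 0.0580, so the interval is 0.0580 ± 0.05137 = (0.00663, 0.10937).
The interval (0.00663, 0.10937) does not contain 0, so the difference is significant.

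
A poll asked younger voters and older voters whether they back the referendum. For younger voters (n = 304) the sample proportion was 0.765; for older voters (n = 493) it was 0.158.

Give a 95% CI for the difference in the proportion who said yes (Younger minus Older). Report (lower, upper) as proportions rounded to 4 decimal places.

SE₁ = √(p̂₁(1−p̂₁)/n₁) = √(0.7650·0.2350/304) = 0.02432; SE₂ = √(0.1580·0.8420/493) = 0.01643.
Independent samples: SE of the difference = √(SE₁² + SE₂²) = √(0.0005914624 + 0.0002699449) = 0.02935.
z* for 95% confidence is 1.960, so the margin of error is 1.960 × 0.02935 = 0.05753.
Point estimate p̂₁ − p̂₂ = 0.7650 − 0.1580 = 0.6070.
0.6070 ± 0.05753 → (0.5495, 0.6645).

(0.5495, 0.6645)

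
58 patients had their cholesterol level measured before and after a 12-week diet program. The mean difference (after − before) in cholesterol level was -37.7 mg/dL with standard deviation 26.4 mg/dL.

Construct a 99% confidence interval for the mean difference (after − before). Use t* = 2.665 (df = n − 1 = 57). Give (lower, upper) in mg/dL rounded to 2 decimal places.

(-46.94, -28.46)

This is a matched-pairs design, so SE = s_d/√n = 26.4/√58 = 3.4665.
Margin = 2.665 × 3.4665 = 9.2382; the interval is -37.7 ± 9.2382 = (-46.94, -28.46).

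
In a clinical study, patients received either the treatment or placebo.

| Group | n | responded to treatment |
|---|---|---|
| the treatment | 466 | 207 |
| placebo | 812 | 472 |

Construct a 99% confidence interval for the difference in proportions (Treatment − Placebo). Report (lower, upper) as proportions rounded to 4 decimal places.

(-0.2113, -0.0629)

p̂₁ = 207/466 = 0.4442 and p̂₂ = 472/812 = 0.5813.
SE₁ = √(p̂₁(1−p̂₁)/n₁) = √(0.4442·0.5558/466) = 0.02302; SE₂ = √(0.5813·0.4187/812) = 0.01731.
Independent samples: SE of the difference = √(SE₁² + SE₂²) = √(0.0005299204 + 0.0002996361) = 0.02880.
z* for 99% confidence is 2.576, so the margin of error is 2.576 × 0.02880 = 0.07419.
Point estimate p̂₁ − p̂₂ = 0.4442 − 0.5813 = -0.1371.
-0.1371 ± 0.07419 → (-0.2113, -0.0629).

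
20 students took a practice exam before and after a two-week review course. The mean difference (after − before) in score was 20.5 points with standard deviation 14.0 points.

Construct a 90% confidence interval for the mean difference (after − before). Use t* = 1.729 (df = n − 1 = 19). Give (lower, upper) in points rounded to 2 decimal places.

Paired design: SE = s_d/√n = 14.0/√20 = 3.1305.
t* = 1.729; margin of error = 1.729 × 3.1305 = 5.4126.
20.5 ± 5.4126 → (15.09, 25.91).

(15.09, 25.91)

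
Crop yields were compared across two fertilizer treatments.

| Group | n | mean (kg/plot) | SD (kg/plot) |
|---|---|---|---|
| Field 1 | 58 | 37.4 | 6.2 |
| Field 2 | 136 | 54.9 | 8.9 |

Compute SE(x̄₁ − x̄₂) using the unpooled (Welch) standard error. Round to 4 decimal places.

1.1159

Standard errors of each mean: 6.2/√58 = 0.8141 and 8.9/√136 = 0.7632.
SE(x̄₁ − x̄₂) = √(0.8141² + 0.7632²) = 1.1159 for independent samples with unequal variances.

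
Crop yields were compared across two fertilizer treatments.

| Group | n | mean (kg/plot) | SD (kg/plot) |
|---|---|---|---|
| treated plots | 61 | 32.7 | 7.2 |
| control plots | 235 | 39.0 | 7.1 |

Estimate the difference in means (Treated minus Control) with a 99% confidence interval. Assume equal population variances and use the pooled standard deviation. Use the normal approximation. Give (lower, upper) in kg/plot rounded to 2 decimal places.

s_p = √[((n₁−1)s₁² + (n₂−1)s₂²)/(n₁+n₂−2)] = √[(60·7.2² + 234·7.1²)/294] = 7.1205.
SE = 7.1205·√(1/61 + 1/235) = 1.0232.
With z* = 2.576, margin = 2.576 × 1.0232 = 2.6358.
x̄₁ − x̄₂ = 32.7 − 39.0 = -6.3000; interval -6.3000 ± 2.6358 = (-8.94, -3.66).

(-8.94, -3.66)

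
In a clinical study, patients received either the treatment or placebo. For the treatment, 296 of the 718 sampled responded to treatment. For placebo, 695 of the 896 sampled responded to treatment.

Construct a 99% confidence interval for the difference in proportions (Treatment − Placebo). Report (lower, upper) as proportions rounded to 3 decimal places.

p̂₁ = 296/718 = 0.4123 and p̂₂ = 695/896 = 0.7757.
SE₁ = √(p̂₁(1−p̂₁)/n₁) = √(0.4123·0.5877/718) = 0.01837; SE₂ = √(0.7757·0.2243/896) = 0.01394.
Independent samples: SE of the difference = √(SE₁² + SE₂²) = √(0.0003374569 + 0.0001943236) = 0.02306.
z* for 99% confidence is 2.576, so the margin of error is 2.576 × 0.02306 = 0.05940.
Point estimate p̂₁ − p̂₂ = 0.4123 − 0.7757 = -0.3634.
-0.3634 ± 0.05940 → (-0.423, -0.304).

(-0.423, -0.304)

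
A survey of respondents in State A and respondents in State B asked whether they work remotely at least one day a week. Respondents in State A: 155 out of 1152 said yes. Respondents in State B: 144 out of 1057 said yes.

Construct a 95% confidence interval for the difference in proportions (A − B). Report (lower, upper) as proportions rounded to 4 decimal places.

(-0.0303, 0.0269)

First, p̂₁ = 155/1152 = 0.1345; p̂₂ = 144/1057 = 0.1362.
The two standard errors are √(0.1345×0.8655/1152) = 0.01005 and √(0.1362×0.8638/1057) = 0.01055.
Because the samples are independent, SE_diff = √(0.01005² + 0.01055²) = 0.01457.
Using z* = 1.960 for 95%, ME = 1.960 × 0.01457 = 0.02856.
p̂₁ − p̂₂ = -0.0017; interval -0.0017 ± 0.02856 gives (-0.0303, 0.0269).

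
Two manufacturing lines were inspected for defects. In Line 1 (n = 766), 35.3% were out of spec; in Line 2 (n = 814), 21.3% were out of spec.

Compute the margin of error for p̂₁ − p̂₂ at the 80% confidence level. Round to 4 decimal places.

SE₁ = √(p̂₁(1−p̂₁)/n₁) = √(0.3530·0.6470/766) = 0.01727; SE₂ = √(0.2130·0.7870/814) = 0.01435.
Independent samples: SE of the difference = √(SE₁² + SE₂²) = √(0.0002982529 + 0.0002059225) = 0.02245.
z* for 80% confidence is 1.282, so the margin of error is 1.282 × 0.02245 = 0.02878.

0.0288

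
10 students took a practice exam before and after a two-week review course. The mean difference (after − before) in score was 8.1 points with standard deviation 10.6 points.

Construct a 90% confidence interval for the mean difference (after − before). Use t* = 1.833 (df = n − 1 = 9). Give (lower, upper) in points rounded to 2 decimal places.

Paired design: SE = s_d/√n = 10.6/√10 = 3.3520.
t* = 1.833; margin of error = 1.833 × 3.3520 = 6.1442.
8.1 ± 6.1442 → (1.96, 14.24).

(1.96, 14.24)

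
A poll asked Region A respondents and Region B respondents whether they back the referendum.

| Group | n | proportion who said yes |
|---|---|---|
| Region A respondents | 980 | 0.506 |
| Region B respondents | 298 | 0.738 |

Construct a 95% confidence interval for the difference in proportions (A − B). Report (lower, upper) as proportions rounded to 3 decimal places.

(-0.291, -0.173)

SE₁ = √(p̂₁(1−p̂₁)/n₁) = √(0.5060·0.4940/980) = 0.01597; SE₂ = √(0.7380·0.2620/298) = 0.02547.
Independent samples: SE of the difference = √(SE₁² + SE₂²) = √(0.0002550409 + 0.0006487209) = 0.03006.
z* for 95% confidence is 1.960, so the margin of error is 1.960 × 0.03006 = 0.05892.
Point estimate p̂₁ − p̂₂ = 0.5060 − 0.7380 = -0.2320.
-0.2320 ± 0.05892 → (-0.291, -0.173).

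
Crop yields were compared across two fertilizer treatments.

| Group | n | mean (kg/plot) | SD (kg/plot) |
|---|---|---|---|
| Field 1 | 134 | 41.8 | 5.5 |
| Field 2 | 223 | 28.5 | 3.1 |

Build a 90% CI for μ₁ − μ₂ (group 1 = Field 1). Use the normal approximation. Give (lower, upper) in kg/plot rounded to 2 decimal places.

(12.45, 14.15)

Standard errors of each mean: 5.5/√134 = 0.4751 and 3.1/√223 = 0.2076.
SE(x̄₁ − x̄₂) = √(0.4751² + 0.2076²) = 0.5185 for independent samples with unequal variances.
With z* = 1.645, the margin is 1.645 × 0.5185 = 0.8529.
x̄₁ − x̄₂ = 41.8 − 28.5 = 13.3000; the interval is 13.3000 ± 0.8529 = (12.45, 14.15).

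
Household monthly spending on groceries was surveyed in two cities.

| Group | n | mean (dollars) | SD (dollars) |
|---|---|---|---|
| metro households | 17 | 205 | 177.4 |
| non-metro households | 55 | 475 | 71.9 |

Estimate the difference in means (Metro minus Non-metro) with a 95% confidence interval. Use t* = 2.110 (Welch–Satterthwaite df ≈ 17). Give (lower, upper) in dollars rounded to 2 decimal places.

(-363.06, -176.94)

Per-group SEs: s₁/√n₁ = 177.4/√17 = 43.0258, s₂/√n₂ = 71.9/√55 = 9.6950.
Unpooled SE of the difference: √(1851.21946564 + 93.993025) = 44.1046.
Margin of error = t* · SE = 2.110 × 44.1046 = 93.0607.
x̄₁ − x̄₂ = 205 − 475 = -270.0000.
CI: -270.0000 ± 93.0607 = (-363.06, -176.94).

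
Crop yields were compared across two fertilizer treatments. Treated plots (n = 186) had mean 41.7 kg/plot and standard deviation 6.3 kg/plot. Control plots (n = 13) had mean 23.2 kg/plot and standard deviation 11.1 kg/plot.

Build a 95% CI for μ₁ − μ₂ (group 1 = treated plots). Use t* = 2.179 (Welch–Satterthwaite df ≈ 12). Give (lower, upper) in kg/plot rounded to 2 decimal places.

Per-group SEs: s₁/√n₁ = 6.3/√186 = 0.4619, s₂/√n₂ = 11.1/√13 = 3.0786.
Unpooled SE of the difference: √(0.21335161 + 9.47777796) = 3.1131.
Margin of error = t* · SE = 2.179 × 3.1131 = 6.7834.
x̄₁ − x̄₂ = 41.7 − 23.2 = 18.5000.
CI: 18.5000 ± 6.7834 = (11.72, 25.28).

(11.72, 25.28)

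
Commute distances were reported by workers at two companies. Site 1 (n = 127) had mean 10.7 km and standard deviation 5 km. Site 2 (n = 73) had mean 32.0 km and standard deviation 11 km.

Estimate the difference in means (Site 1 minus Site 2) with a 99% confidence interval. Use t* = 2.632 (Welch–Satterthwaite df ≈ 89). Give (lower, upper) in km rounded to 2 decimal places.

SE₁ = s₁/√n₁ = 5/√127 = 0.4437; SE₂ = 11/√73 = 1.2875.
Independent samples, unequal variances: SE_diff = √(SE₁² + SE₂²) = √(0.19686969 + 1.65765625) = 1.3618.
t* = 2.632, so margin of error = 2.632 × 1.3618 = 3.5843.
Difference in means = 10.7 − 32.0 = -21.3000.
-21.3000 ± 3.5843 → (-24.88, -17.72).

(-24.88, -17.72)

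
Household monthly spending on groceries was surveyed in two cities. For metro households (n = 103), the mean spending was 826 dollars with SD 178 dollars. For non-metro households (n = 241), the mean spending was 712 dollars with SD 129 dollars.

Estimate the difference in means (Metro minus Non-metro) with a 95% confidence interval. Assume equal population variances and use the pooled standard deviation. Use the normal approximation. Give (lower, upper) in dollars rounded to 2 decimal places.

(80.46, 147.54)

s_p = √[((n₁−1)s₁² + (n₂−1)s₂²)/(n₁+n₂−2)] = √[(102·178² + 240·129²)/342] = 145.3530.
SE = 145.3530·√(1/103 + 1/241) = 17.1110.
With z* = 1.960, margin = 1.960 × 17.1110 = 33.5376.
x̄₁ − x̄₂ = 826 − 712 = 114.0000; interval 114.0000 ± 33.5376 = (80.46, 147.54).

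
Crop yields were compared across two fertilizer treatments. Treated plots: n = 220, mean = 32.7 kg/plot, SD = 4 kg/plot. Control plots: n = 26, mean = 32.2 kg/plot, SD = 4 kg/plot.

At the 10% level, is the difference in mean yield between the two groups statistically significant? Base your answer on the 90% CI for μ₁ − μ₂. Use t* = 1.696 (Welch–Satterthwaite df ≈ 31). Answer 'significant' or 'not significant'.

SE₁ = s₁/√n₁ = 4/√220 = 0.2697; SE₂ = 4/√26 = 0.7845.
Independent samples, unequal variances: SE_diff = √(SE₁² + SE₂²) = √(0.07273809 + 0.61544025) = 0.8296.
t* = 1.696, so margin of error = 1.696 × 0.8296 = 1.4070.
Difference in means = 32.7 − 32.2 = 0.5000.
0.5000 ± 1.4070 → (-0.9070, 1.9070).
The interval (-0.9070, 1.9070) contains 0, so the difference is not significant.

not significant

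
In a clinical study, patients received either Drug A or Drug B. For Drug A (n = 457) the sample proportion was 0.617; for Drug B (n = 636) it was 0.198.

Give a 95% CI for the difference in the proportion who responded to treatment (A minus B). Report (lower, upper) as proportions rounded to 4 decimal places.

(0.3647, 0.4733)

The two standard errors are √(0.6170×0.3830/457) = 0.02274 and √(0.1980×0.8020/636) = 0.01580.
Because the samples are independent, SE_diff = √(0.02274² + 0.01580²) = 0.02769.
Using z* = 1.960 for 95%, ME = 1.960 × 0.02769 = 0.05427.
p̂₁ − p̂₂ = 0.4190; interval 0.4190 ± 0.05427 gives (0.3647, 0.4733).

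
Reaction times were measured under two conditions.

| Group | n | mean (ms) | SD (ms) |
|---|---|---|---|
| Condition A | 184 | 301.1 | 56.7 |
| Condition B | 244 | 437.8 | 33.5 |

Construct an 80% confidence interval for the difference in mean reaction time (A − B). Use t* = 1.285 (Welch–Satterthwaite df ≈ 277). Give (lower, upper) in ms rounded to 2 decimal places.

Standard errors of each mean: 56.7/√184 = 4.1800 and 33.5/√244 = 2.1446.
SE(x̄₁ − x̄₂) = √(4.1800² + 2.1446²) = 4.6981 for independent samples with unequal variances.
With t* = 1.285, the margin is 1.285 × 4.6981 = 6.0371.
x̄₁ − x̄₂ = 301.1 − 437.8 = -136.7000; the interval is -136.7000 ± 6.0371 = (-142.74, -130.66).

(-142.74, -130.66)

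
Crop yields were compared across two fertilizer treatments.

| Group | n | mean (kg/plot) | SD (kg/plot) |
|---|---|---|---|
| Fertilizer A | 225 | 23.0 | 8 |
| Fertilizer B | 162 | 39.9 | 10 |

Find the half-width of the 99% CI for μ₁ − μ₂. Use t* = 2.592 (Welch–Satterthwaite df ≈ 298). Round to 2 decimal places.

Per-group SEs: s₁/√n₁ = 8/√225 = 0.5333, s₂/√n₂ = 10/√162 = 0.7857.
Unpooled SE of the difference: √(0.28440889 + 0.61732449) = 0.9496.
Margin of error = t* · SE = 2.592 × 0.9496 = 2.4614.

2.46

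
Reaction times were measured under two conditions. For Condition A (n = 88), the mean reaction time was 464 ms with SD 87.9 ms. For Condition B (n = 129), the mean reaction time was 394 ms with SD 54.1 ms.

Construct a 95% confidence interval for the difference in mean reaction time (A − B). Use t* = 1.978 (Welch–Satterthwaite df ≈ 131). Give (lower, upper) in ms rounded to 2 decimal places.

(49.21, 90.79)

SE₁ = s₁/√n₁ = 87.9/√88 = 9.3702; SE₂ = 54.1/√129 = 4.7632.
Independent samples, unequal variances: SE_diff = √(SE₁² + SE₂²) = √(87.80064804 + 22.68807424) = 10.5114.
t* = 1.978, so margin of error = 1.978 × 10.5114 = 20.7915.
Difference in means = 464 − 394 = 70.0000.
70.0000 ± 20.7915 → (49.21, 90.79).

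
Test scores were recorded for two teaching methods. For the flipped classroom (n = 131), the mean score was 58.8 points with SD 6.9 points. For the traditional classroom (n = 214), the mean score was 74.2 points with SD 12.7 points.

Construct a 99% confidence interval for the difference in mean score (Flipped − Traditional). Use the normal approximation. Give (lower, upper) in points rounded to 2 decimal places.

SE₁ = s₁/√n₁ = 6.9/√131 = 0.6029; SE₂ = 12.7/√214 = 0.8682.
Independent samples, unequal variances: SE_diff = √(SE₁² + SE₂²) = √(0.36348841 + 0.75377124) = 1.0570.
z* = 2.576, so margin of error = 2.576 × 1.0570 = 2.7228.
Difference in means = 58.8 − 74.2 = -15.4000.
-15.4000 ± 2.7228 → (-18.12, -12.68).

(-18.12, -12.68)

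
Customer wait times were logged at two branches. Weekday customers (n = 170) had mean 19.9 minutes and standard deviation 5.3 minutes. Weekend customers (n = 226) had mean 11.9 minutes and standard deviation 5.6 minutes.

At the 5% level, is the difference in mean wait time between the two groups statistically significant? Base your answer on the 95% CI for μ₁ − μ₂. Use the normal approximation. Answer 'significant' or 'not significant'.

Per-group SEs: s₁/√n₁ = 5.3/√170 = 0.4065, s₂/√n₂ = 5.6/√226 = 0.3725.
Unpooled SE of the difference: √(0.16524225 + 0.13875625) = 0.5514.
Margin of error = z* · SE = 1.960 × 0.5514 = 1.0807.
x̄₁ − x̄₂ = 19.9 − 11.9 = 8.0000.
CI: 8.0000 ± 1.0807 = (6.9193, 9.0807).
The interval (6.9193, 9.0807) does not contain 0, so the difference is significant.

significant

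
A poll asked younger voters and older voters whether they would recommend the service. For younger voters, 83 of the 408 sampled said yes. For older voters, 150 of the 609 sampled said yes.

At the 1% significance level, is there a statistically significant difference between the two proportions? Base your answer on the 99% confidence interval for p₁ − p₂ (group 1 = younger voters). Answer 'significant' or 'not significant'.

p̂₁ = 83/408 = 0.2034 and p̂₂ = 150/609 = 0.2463.
SE₁ = √(p̂₁(1−p̂₁)/n₁) = √(0.2034·0.7966/408) = 0.01993; SE₂ = √(0.2463·0.7537/609) = 0.01746.
Independent samples: SE of the difference = √(SE₁² + SE₂²) = √(0.0003972049 + 0.0003048516) = 0.02650.
z* for 99% confidence is 2.576, so the margin of error is 2.576 × 0.02650 = 0.06826.
Point estimate p̂₁ − p̂₂ = 0.2034 − 0.2463 = -0.0429.
-0.0429 ± 0.06826 → (-0.11116, 0.02536).
The interval (-0.11116, 0.02536) contains 0, so the difference is not significant.

not significant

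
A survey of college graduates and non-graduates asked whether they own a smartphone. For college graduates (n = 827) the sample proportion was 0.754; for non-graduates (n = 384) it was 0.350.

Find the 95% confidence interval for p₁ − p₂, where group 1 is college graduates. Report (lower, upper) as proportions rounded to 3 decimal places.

(0.348, 0.460)

SE₁ = √(p̂₁(1−p̂₁)/n₁) = √(0.7540·0.2460/827) = 0.01498; SE₂ = √(0.3500·0.6500/384) = 0.02434.
Independent samples: SE of the difference = √(SE₁² + SE₂²) = √(0.0002244004 + 0.0005924356) = 0.02858.
z* for 95% confidence is 1.960, so the margin of error is 1.960 × 0.02858 = 0.05602.
Point estimate p̂₁ − p̂₂ = 0.7540 − 0.3500 = 0.4040.
0.4040 ± 0.05602 → (0.348, 0.460).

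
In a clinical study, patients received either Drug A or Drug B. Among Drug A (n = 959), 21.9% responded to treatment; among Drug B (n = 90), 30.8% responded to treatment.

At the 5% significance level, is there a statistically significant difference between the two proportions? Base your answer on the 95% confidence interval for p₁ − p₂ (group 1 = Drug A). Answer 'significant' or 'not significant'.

not significant

SE₁ = √(p̂₁(1−p̂₁)/n₁) = √(0.2190·0.7810/959) = 0.01335; SE₂ = √(0.3080·0.6920/90) = 0.04866.
Independent samples: SE of the difference = √(SE₁² + SE₂²) = √(0.0001782225 + 0.0023677956) = 0.05046.
z* for 95% confidence is 1.960, so the margin of error is 1.960 × 0.05046 = 0.09890.
Point estimate p̂₁ − p̂₂ = 0.2190 − 0.3080 = -0.0890.
-0.0890 ± 0.09890 → (-0.18790, 0.00990).
The interval (-0.18790, 0.00990) contains 0, so the difference is not significant.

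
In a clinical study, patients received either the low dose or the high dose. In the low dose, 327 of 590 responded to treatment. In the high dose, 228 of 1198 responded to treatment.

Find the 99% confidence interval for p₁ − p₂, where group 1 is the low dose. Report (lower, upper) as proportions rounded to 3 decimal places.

(0.304, 0.424)

First, p̂₁ = 327/590 = 0.5542; p̂₂ = 228/1198 = 0.1903.
The two standard errors are √(0.5542×0.4458/590) = 0.02046 and √(0.1903×0.8097/1198) = 0.01134.
Because the samples are independent, SE_diff = √(0.02046² + 0.01134²) = 0.02339.
Using z* = 2.576 for 99%, ME = 2.576 × 0.02339 = 0.06025.
p̂₁ − p̂₂ = 0.3639; interval 0.3639 ± 0.06025 gives (0.304, 0.424).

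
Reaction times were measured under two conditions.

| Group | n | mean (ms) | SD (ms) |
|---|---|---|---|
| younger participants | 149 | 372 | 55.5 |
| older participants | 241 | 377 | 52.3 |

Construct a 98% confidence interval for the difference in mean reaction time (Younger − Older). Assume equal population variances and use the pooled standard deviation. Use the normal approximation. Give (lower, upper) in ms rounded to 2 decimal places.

s_p = √[((n₁−1)s₁² + (n₂−1)s₂²)/(n₁+n₂−2)] = √[(148·55.5² + 240·52.3²)/388] = 53.5432.
SE = 53.5432·√(1/149 + 1/241) = 5.5800.
With z* = 2.326, margin = 2.326 × 5.5800 = 12.9791.
x̄₁ − x̄₂ = 372 − 377 = -5.0000; interval -5.0000 ± 12.9791 = (-17.98, 7.98).

(-17.98, 7.98)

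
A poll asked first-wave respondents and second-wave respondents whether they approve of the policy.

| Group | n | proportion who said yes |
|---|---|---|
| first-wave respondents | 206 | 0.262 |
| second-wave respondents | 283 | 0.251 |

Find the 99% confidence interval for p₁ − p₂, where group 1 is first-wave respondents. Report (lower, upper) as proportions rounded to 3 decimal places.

SE₁ = √(p̂₁(1−p̂₁)/n₁) = √(0.2620·0.7380/206) = 0.03064; SE₂ = √(0.2510·0.7490/283) = 0.02577.
Independent samples: SE of the difference = √(SE₁² + SE₂²) = √(0.0009388096 + 0.0006640929) = 0.04004.
z* for 99% confidence is 2.576, so the margin of error is 2.576 × 0.04004 = 0.10314.
Point estimate p̂₁ − p̂₂ = 0.2620 − 0.2510 = 0.0110.
0.0110 ± 0.10314 → (-0.092, 0.114).

(-0.092, 0.114)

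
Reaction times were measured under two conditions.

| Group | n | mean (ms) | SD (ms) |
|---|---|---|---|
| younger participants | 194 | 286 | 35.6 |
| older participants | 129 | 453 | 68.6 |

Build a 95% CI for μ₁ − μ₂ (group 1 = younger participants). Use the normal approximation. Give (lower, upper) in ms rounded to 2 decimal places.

Standard errors of each mean: 35.6/√194 = 2.5559 and 68.6/√129 = 6.0399.
SE(x̄₁ − x̄₂) = √(2.5559² + 6.0399²) = 6.5584 for independent samples with unequal variances.
With z* = 1.960, the margin is 1.960 × 6.5584 = 12.8545.
x̄₁ − x̄₂ = 286 − 453 = -167.0000; the interval is -167.0000 ± 12.8545 = (-179.85, -154.15).

(-179.85, -154.15)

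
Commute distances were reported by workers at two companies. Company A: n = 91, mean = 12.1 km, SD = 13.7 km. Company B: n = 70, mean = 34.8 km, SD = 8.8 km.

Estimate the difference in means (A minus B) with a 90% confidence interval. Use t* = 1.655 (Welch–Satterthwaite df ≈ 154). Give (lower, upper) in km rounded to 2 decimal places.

Standard errors of each mean: 13.7/√91 = 1.4362 and 8.8/√70 = 1.0518.
SE(x̄₁ − x̄₂) = √(1.4362² + 1.0518²) = 1.7802 for independent samples with unequal variances.
With t* = 1.655, the margin is 1.655 × 1.7802 = 2.9462.
x̄₁ − x̄₂ = 12.1 − 34.8 = -22.7000; the interval is -22.7000 ± 2.9462 = (-25.65, -19.75).

(-25.65, -19.75)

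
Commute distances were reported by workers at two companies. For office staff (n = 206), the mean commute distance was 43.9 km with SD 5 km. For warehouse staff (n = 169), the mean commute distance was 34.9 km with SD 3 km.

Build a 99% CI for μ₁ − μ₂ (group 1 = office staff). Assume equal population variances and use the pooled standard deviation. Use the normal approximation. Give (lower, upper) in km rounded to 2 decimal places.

(7.87, 10.13)

Pooled variance s_p² = [205·5² + 168·3²] / (206+169−2) = 17.7936, so s_p = 4.2182.
SE_diff = s_p·√(1/n₁ + 1/n₂) = 4.2182·√(1/206 + 1/169) = 0.4378.
z* = 2.576; margin = 2.576 × 0.4378 = 1.1278.
Difference = 43.9 − 34.9 = 9.0000.
9.0000 ± 1.1278 → (7.87, 10.13).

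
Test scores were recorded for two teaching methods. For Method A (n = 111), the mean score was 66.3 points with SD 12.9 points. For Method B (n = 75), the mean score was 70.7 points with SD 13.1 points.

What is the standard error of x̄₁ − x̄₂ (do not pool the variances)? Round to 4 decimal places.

SE₁ = s₁/√n₁ = 12.9/√111 = 1.2244; SE₂ = 13.1/√75 = 1.5127.
Independent samples, unequal variances: SE_diff = √(SE₁² + SE₂²) = √(1.49915536 + 2.28826129) = 1.9461.

1.9461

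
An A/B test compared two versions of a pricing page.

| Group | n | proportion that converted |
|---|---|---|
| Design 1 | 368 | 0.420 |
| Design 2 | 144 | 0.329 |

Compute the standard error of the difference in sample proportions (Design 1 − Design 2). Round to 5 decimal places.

0.04685

The two standard errors are √(0.4200×0.5800/368) = 0.02573 and √(0.3290×0.6710/144) = 0.03915.
Because the samples are independent, SE_diff = √(0.02573² + 0.03915²) = 0.04685.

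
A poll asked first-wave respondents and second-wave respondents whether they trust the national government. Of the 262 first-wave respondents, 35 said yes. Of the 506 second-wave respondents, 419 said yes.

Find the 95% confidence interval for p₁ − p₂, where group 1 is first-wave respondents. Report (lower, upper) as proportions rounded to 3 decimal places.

(-0.747, -0.642)

Sample proportions: 35/262 = 0.1336, 419/506 = 0.8281.
Each SE is √(p̂(1−p̂)/n): √(0.1336·0.8664/262) = 0.02102 and √(0.8281·0.1719/506) = 0.01677.
SE(p̂₁ − p̂₂) = √(SE₁² + SE₂²) = √(0.0004418404 + 0.0002812329) = 0.02689, since the two samples are independent.
At 95% confidence z* = 1.960; margin = 1.960 × 0.02689 = 0.05270.
The difference is 0.1336 − 0.8281 = -0.6945, so the interval is -0.6945 ± 0.05270 = (-0.747, -0.642).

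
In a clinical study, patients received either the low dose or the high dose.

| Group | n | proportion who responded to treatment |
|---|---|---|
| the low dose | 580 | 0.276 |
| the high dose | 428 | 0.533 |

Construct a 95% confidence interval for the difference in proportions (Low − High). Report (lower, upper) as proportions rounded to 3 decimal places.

Each SE is √(p̂(1−p̂)/n): √(0.2760·0.7240/580) = 0.01856 and √(0.5330·0.4670/428) = 0.02412.
SE(p̂₁ − p̂₂) = √(SE₁² + SE₂²) = √(0.0003444736 + 0.0005817744) = 0.03043, since the two samples are independent.
At 95% confidence z* = 1.960; margin = 1.960 × 0.03043 = 0.05964.
The difference is 0.2760 − 0.5330 = -0.2570, so the interval is -0.2570 ± 0.05964 = (-0.317, -0.197).

(-0.317, -0.197)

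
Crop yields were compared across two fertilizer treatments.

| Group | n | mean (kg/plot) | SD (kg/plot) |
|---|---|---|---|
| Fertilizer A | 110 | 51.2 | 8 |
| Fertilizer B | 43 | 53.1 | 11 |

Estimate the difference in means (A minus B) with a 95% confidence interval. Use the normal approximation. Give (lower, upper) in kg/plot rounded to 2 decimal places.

Standard errors of each mean: 8/√110 = 0.7628 and 11/√43 = 1.6775.
SE(x̄₁ − x̄₂) = √(0.7628² + 1.6775²) = 1.8428 for independent samples with unequal variances.
With z* = 1.960, the margin is 1.960 × 1.8428 = 3.6119.
x̄₁ − x̄₂ = 51.2 − 53.1 = -1.9000; the interval is -1.9000 ± 3.6119 = (-5.51, 1.71).

(-5.51, 1.71)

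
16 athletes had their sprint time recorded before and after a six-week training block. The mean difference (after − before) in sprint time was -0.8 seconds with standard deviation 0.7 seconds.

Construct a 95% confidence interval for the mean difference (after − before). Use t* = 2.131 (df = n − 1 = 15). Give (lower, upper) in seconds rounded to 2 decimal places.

(-1.17, -0.43)

Paired design: SE = s_d/√n = 0.7/√16 = 0.1750.
t* = 2.131; margin of error = 2.131 × 0.1750 = 0.3729.
-0.8 ± 0.3729 → (-1.17, -0.43).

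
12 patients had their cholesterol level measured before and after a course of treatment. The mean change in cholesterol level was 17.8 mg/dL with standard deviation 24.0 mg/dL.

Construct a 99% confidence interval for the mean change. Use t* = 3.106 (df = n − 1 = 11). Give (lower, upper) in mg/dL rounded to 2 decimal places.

(-3.72, 39.32)

Paired design: SE = s_d/√n = 24.0/√12 = 6.9282.
t* = 3.106; margin of error = 3.106 × 6.9282 = 21.5190.
17.8 ± 21.5190 → (-3.72, 39.32).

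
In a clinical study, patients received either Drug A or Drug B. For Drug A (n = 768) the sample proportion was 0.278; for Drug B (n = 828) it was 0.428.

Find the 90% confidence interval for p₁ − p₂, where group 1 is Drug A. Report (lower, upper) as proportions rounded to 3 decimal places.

(-0.189, -0.111)

Each SE is √(p̂(1−p̂)/n): √(0.2780·0.7220/768) = 0.01617 and √(0.4280·0.5720/828) = 0.01720.
SE(p̂₁ − p̂₂) = √(SE₁² + SE₂²) = √(0.0002614689 + 0.00029584) = 0.02361, since the two samples are independent.
At 90% confidence z* = 1.645; margin = 1.645 × 0.02361 = 0.03884.
The difference is 0.2780 − 0.4280 = -0.1500, so the interval is -0.1500 ± 0.03884 = (-0.189, -0.111).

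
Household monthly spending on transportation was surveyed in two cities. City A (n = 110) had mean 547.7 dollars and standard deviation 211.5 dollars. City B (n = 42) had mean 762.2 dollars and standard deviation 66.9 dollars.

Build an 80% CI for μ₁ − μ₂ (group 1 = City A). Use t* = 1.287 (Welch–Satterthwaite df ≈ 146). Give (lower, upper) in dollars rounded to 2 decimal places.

(-243.66, -185.34)

Per-group SEs: s₁/√n₁ = 211.5/√110 = 20.1657, s₂/√n₂ = 66.9/√42 = 10.3229.
Unpooled SE of the difference: √(406.65545649 + 106.56226441) = 22.6543.
Margin of error = t* · SE = 1.287 × 22.6543 = 29.1561.
x̄₁ − x̄₂ = 547.7 − 762.2 = -214.5000.
CI: -214.5000 ± 29.1561 = (-243.66, -185.34).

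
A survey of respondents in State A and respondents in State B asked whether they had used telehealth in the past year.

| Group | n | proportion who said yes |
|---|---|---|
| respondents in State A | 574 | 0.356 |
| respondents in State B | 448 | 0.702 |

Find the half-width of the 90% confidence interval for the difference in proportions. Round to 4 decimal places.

The two standard errors are √(0.3560×0.6440/574) = 0.01999 and √(0.7020×0.2980/448) = 0.02161.
Because the samples are independent, SE_diff = √(0.01999² + 0.02161²) = 0.02944.
Using z* = 1.645 for 90%, ME = 1.645 × 0.02944 = 0.04843.

0.0484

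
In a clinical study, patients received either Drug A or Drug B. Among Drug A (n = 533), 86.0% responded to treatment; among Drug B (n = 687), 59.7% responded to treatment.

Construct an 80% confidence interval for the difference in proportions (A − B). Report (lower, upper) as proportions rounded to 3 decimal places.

(0.232, 0.294)

Each SE is √(p̂(1−p̂)/n): √(0.8600·0.1400/533) = 0.01503 and √(0.5970·0.4030/687) = 0.01871.
SE(p̂₁ − p̂₂) = √(SE₁² + SE₂²) = √(0.0002259009 + 0.0003500641) = 0.02400, since the two samples are independent.
At 80% confidence z* = 1.282; margin = 1.282 × 0.02400 = 0.03077.
The difference is 0.8600 − 0.5970 = 0.2630, so the interval is 0.2630 ± 0.03077 = (0.232, 0.294).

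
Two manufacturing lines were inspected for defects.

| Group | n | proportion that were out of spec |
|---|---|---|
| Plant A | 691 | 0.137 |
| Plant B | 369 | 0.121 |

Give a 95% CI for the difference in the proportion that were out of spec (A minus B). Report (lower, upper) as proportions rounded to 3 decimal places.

SE₁ = √(p̂₁(1−p̂₁)/n₁) = √(0.1370·0.8630/691) = 0.01308; SE₂ = √(0.1210·0.8790/369) = 0.01698.
Independent samples: SE of the difference = √(SE₁² + SE₂²) = √(0.0001710864 + 0.0002883204) = 0.02143.
z* for 95% confidence is 1.960, so the margin of error is 1.960 × 0.02143 = 0.04200.
Point estimate p̂₁ − p̂₂ = 0.1370 − 0.1210 = 0.0160.
0.0160 ± 0.04200 → (-0.026, 0.058).

(-0.026, 0.058)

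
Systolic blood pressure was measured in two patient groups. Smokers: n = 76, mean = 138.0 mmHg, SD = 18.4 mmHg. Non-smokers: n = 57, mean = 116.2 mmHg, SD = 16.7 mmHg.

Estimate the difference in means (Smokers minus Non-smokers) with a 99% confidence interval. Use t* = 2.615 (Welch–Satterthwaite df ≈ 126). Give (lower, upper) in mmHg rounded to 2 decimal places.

(13.80, 29.80)

SE₁ = s₁/√n₁ = 18.4/√76 = 2.1106; SE₂ = 16.7/√57 = 2.2120.
Independent samples, unequal variances: SE_diff = √(SE₁² + SE₂²) = √(4.45463236 + 4.892944) = 3.0574.
t* = 2.615, so margin of error = 2.615 × 3.0574 = 7.9951.
Difference in means = 138.0 − 116.2 = 21.8000.
21.8000 ± 7.9951 → (13.80, 29.80).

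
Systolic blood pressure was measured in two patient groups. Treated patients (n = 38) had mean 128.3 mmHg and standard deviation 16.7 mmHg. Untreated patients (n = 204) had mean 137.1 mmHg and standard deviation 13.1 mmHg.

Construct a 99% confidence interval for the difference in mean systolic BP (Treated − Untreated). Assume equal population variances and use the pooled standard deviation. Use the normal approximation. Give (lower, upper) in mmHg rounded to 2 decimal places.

(-15.04, -2.56)

s_p = √[((n₁−1)s₁² + (n₂−1)s₂²)/(n₁+n₂−2)] = √[(37·16.7² + 203·13.1²)/240] = 13.7167.
SE = 13.7167·√(1/38 + 1/204) = 2.4235.
With z* = 2.576, margin = 2.576 × 2.4235 = 6.2429.
x̄₁ − x̄₂ = 128.3 − 137.1 = -8.8000; interval -8.8000 ± 6.2429 = (-15.04, -2.56).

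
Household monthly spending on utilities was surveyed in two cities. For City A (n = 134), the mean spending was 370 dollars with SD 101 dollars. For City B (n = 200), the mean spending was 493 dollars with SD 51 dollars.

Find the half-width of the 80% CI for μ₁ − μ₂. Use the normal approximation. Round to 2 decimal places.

SE₁ = s₁/√n₁ = 101/√134 = 8.7251; SE₂ = 51/√200 = 3.6062.
Independent samples, unequal variances: SE_diff = √(SE₁² + SE₂²) = √(76.12737001 + 13.00467844) = 9.4410.
z* = 1.282, so margin of error = 1.282 × 9.4410 = 12.1034.

12.10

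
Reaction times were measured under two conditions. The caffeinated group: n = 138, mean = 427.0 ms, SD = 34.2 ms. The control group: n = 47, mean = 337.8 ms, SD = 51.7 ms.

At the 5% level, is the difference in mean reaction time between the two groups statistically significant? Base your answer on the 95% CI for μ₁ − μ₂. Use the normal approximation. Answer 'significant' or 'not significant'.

SE₁ = s₁/√n₁ = 34.2/√138 = 2.9113; SE₂ = 51.7/√47 = 7.5412.
Independent samples, unequal variances: SE_diff = √(SE₁² + SE₂²) = √(8.47566769 + 56.86969744) = 8.0836.
z* = 1.960, so margin of error = 1.960 × 8.0836 = 15.8439.
Difference in means = 427.0 − 337.8 = 89.2000.
89.2000 ± 15.8439 → (73.3561, 105.0439).
The interval (73.3561, 105.0439) does not contain 0, so the difference is significant.

significant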